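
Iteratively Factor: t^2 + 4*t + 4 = (t + 2)*(t + 2)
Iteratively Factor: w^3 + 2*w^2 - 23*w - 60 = (w + 3)*(w^2 - w - 20) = (w + 3)*(w + 4)*(w - 5)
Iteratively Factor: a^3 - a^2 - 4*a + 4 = (a - 2)*(a^2 + a - 2) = (a - 2)*(a + 2)*(a - 1)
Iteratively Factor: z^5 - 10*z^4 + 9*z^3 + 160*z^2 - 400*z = (z - 5)*(z^4 - 5*z^3 - 16*z^2 + 80*z) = z*(z - 5)*(z^3 - 5*z^2 - 16*z + 80) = z*(z - 5)*(z - 4)*(z^2 - z - 20) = z*(z - 5)^2*(z - 4)*(z + 4)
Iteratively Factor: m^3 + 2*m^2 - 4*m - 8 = (m + 2)*(m^2 - 4) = (m - 2)*(m + 2)*(m + 2)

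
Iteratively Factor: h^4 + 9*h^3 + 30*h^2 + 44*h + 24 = (h + 3)*(h^3 + 6*h^2 + 12*h + 8) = (h + 2)*(h + 3)*(h^2 + 4*h + 4) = (h + 2)^2*(h + 3)*(h + 2)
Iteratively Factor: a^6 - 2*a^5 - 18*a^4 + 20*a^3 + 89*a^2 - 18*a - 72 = (a - 3)*(a^5 + a^4 - 15*a^3 - 25*a^2 + 14*a + 24) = (a - 3)*(a + 2)*(a^4 - a^3 - 13*a^2 + a + 12) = (a - 4)*(a - 3)*(a + 2)*(a^3 + 3*a^2 - a - 3) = (a - 4)*(a - 3)*(a + 1)*(a + 2)*(a^2 + 2*a - 3) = (a - 4)*(a - 3)*(a - 1)*(a + 1)*(a + 2)*(a + 3)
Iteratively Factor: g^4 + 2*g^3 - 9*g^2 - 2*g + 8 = (g - 2)*(g^3 + 4*g^2 - g - 4) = (g - 2)*(g - 1)*(g^2 + 5*g + 4) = (g - 2)*(g - 1)*(g + 4)*(g + 1)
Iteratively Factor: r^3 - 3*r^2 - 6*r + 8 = (r + 2)*(r^2 - 5*r + 4) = (r - 1)*(r + 2)*(r - 4)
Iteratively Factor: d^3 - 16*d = (d + 4)*(d^2 - 4*d) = d*(d + 4)*(d - 4)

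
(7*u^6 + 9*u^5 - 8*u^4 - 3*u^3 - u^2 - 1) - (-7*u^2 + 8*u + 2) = 7*u^6 + 9*u^5 - 8*u^4 - 3*u^3 + 6*u^2 - 8*u - 3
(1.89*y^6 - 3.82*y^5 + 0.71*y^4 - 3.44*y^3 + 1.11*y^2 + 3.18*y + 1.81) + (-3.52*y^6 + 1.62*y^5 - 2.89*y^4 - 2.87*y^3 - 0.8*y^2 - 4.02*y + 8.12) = -1.63*y^6 - 2.2*y^5 - 2.18*y^4 - 6.31*y^3 + 0.31*y^2 - 0.839999999999999*y + 9.93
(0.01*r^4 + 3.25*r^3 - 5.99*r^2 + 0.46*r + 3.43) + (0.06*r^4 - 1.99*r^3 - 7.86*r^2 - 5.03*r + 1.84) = 0.07*r^4 + 1.26*r^3 - 13.85*r^2 - 4.57*r + 5.27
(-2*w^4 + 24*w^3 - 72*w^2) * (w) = -2*w^5 + 24*w^4 - 72*w^3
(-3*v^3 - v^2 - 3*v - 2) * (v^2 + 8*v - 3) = -3*v^5 - 25*v^4 - 2*v^3 - 23*v^2 - 7*v + 6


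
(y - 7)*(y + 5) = y^2 - 2*y - 35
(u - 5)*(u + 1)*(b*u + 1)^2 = b^2*u^4 - 4*b^2*u^3 - 5*b^2*u^2 + 2*b*u^3 - 8*b*u^2 - 10*b*u + u^2 - 4*u - 5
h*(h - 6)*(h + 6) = h^3 - 36*h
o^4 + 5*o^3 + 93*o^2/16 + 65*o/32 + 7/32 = (o + 1/4)^2*(o + 1)*(o + 7/2)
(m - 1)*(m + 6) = m^2 + 5*m - 6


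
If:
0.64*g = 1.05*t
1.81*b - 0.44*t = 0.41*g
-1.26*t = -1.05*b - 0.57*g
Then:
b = 0.00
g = 0.00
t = 0.00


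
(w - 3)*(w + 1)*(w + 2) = w^3 - 7*w - 6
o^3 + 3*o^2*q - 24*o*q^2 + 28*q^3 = (o - 2*q)^2*(o + 7*q)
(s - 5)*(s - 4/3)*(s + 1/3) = s^3 - 6*s^2 + 41*s/9 + 20/9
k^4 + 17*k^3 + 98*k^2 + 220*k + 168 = (k + 2)^2*(k + 6)*(k + 7)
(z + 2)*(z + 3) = z^2 + 5*z + 6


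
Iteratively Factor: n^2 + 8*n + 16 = (n + 4)*(n + 4)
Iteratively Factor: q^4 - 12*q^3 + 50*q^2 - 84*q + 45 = (q - 1)*(q^3 - 11*q^2 + 39*q - 45) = (q - 5)*(q - 1)*(q^2 - 6*q + 9) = (q - 5)*(q - 3)*(q - 1)*(q - 3)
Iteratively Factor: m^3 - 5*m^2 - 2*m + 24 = (m - 3)*(m^2 - 2*m - 8) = (m - 3)*(m + 2)*(m - 4)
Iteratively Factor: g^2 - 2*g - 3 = (g - 3)*(g + 1)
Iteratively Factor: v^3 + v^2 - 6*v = (v - 2)*(v^2 + 3*v) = v*(v - 2)*(v + 3)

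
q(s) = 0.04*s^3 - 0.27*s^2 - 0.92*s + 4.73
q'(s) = 0.12*s^2 - 0.54*s - 0.92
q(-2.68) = 4.49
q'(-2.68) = 1.39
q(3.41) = 0.04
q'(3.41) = -1.37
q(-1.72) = 5.31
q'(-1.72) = 0.36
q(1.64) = 2.67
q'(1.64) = -1.48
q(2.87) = 0.81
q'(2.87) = -1.48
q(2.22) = 1.79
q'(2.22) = -1.53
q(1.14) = 3.39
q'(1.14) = -1.38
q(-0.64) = 5.20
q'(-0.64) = -0.53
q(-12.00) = -92.23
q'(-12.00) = 22.84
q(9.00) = 3.74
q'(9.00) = 3.94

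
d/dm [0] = 0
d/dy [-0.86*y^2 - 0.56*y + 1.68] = -1.72*y - 0.56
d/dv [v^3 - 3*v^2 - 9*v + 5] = 3*v^2 - 6*v - 9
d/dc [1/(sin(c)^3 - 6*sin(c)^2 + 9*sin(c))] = 3*(1 - sin(c))*cos(c)/((sin(c) - 3)^3*sin(c)^2)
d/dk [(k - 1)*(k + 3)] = 2*k + 2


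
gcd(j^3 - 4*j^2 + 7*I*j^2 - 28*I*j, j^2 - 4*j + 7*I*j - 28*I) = j^2 + j*(-4 + 7*I) - 28*I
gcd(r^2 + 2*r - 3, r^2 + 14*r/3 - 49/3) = 1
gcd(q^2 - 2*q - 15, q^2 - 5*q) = q - 5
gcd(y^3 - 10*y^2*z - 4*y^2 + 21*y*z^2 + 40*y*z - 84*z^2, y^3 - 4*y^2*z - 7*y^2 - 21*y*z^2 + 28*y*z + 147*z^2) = y - 7*z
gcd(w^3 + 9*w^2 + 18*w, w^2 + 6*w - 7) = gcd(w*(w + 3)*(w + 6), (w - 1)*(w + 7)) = 1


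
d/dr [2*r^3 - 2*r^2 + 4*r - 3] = 6*r^2 - 4*r + 4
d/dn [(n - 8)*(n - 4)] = 2*n - 12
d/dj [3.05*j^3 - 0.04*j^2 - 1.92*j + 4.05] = 9.15*j^2 - 0.08*j - 1.92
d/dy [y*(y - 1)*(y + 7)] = 3*y^2 + 12*y - 7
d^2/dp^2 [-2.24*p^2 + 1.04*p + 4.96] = -4.48000000000000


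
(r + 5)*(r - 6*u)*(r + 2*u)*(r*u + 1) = r^4*u - 4*r^3*u^2 + 5*r^3*u + r^3 - 12*r^2*u^3 - 20*r^2*u^2 - 4*r^2*u + 5*r^2 - 60*r*u^3 - 12*r*u^2 - 20*r*u - 60*u^2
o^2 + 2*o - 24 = (o - 4)*(o + 6)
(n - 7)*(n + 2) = n^2 - 5*n - 14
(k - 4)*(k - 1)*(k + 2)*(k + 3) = k^4 - 15*k^2 - 10*k + 24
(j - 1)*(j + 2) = j^2 + j - 2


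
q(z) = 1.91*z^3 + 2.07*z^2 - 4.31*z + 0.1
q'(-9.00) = 422.56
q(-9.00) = -1185.83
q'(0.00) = -4.31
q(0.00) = 0.10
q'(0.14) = -3.62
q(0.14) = -0.46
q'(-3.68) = 58.05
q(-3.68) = -51.19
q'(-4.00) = 70.81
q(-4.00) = -71.78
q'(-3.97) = 69.56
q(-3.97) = -69.67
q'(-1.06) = -2.26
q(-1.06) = 4.72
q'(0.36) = -2.08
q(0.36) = -1.09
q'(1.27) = 10.19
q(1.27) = 1.88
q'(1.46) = 13.95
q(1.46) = 4.16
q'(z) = 5.73*z^2 + 4.14*z - 4.31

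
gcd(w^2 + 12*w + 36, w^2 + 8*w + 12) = w + 6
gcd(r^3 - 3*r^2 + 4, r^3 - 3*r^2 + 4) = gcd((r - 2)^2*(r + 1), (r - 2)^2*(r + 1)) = r^3 - 3*r^2 + 4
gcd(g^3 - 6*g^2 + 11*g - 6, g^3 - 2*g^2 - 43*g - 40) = 1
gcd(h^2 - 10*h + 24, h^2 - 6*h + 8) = h - 4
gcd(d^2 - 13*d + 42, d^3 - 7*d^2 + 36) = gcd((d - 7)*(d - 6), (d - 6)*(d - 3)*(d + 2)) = d - 6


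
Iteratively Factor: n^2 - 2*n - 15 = (n - 5)*(n + 3)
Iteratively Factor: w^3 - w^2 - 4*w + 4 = (w + 2)*(w^2 - 3*w + 2) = (w - 1)*(w + 2)*(w - 2)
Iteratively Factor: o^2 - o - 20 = (o - 5)*(o + 4)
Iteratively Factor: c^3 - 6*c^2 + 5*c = (c - 5)*(c^2 - c) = (c - 5)*(c - 1)*(c)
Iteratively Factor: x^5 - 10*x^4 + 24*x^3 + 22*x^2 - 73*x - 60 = (x + 1)*(x^4 - 11*x^3 + 35*x^2 - 13*x - 60) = (x - 5)*(x + 1)*(x^3 - 6*x^2 + 5*x + 12) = (x - 5)*(x - 4)*(x + 1)*(x^2 - 2*x - 3) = (x - 5)*(x - 4)*(x + 1)^2*(x - 3)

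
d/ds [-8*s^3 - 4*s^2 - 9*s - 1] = -24*s^2 - 8*s - 9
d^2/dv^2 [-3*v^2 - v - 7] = -6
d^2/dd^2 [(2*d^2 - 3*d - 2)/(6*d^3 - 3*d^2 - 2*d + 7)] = 6*(24*d^6 - 108*d^5 - 66*d^4 - 125*d^3 + 300*d^2 + 9*d + 2)/(216*d^9 - 324*d^8 - 54*d^7 + 945*d^6 - 738*d^5 - 351*d^4 + 1126*d^3 - 357*d^2 - 294*d + 343)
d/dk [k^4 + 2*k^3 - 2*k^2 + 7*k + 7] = 4*k^3 + 6*k^2 - 4*k + 7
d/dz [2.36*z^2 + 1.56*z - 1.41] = 4.72*z + 1.56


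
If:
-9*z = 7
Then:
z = -7/9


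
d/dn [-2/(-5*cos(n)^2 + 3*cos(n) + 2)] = 2*(10*cos(n) - 3)*sin(n)/(-5*cos(n)^2 + 3*cos(n) + 2)^2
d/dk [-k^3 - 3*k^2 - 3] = 3*k*(-k - 2)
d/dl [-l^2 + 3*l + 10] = 3 - 2*l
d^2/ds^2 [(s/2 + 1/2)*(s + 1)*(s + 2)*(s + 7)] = 6*s^2 + 33*s + 33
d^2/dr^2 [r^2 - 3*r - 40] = 2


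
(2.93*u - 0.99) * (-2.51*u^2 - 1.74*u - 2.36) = -7.3543*u^3 - 2.6133*u^2 - 5.1922*u + 2.3364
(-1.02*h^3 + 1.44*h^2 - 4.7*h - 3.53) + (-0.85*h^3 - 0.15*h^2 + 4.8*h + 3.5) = -1.87*h^3 + 1.29*h^2 + 0.0999999999999996*h - 0.0299999999999998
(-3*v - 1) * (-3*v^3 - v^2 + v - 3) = 9*v^4 + 6*v^3 - 2*v^2 + 8*v + 3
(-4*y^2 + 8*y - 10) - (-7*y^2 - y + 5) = 3*y^2 + 9*y - 15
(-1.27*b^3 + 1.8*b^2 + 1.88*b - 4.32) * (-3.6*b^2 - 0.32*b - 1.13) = 4.572*b^5 - 6.0736*b^4 - 5.9089*b^3 + 12.9164*b^2 - 0.742*b + 4.8816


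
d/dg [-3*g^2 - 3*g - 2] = -6*g - 3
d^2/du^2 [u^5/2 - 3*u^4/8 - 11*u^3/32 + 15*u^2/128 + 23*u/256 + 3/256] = 10*u^3 - 9*u^2/2 - 33*u/16 + 15/64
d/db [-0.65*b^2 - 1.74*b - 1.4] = -1.3*b - 1.74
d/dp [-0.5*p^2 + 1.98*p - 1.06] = 1.98 - 1.0*p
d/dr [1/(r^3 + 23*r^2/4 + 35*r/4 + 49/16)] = 64*(-12*r^2 - 46*r - 35)/(16*r^3 + 92*r^2 + 140*r + 49)^2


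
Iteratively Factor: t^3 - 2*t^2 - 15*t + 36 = (t - 3)*(t^2 + t - 12) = (t - 3)^2*(t + 4)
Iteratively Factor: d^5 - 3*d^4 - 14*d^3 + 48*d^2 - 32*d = (d)*(d^4 - 3*d^3 - 14*d^2 + 48*d - 32) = d*(d - 4)*(d^3 + d^2 - 10*d + 8) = d*(d - 4)*(d + 4)*(d^2 - 3*d + 2) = d*(d - 4)*(d - 2)*(d + 4)*(d - 1)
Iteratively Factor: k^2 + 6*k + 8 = (k + 4)*(k + 2)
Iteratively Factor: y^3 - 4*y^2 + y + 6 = (y - 3)*(y^2 - y - 2) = (y - 3)*(y - 2)*(y + 1)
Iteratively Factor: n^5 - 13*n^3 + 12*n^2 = (n)*(n^4 - 13*n^2 + 12*n) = n^2*(n^3 - 13*n + 12) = n^2*(n - 1)*(n^2 + n - 12) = n^2*(n - 3)*(n - 1)*(n + 4)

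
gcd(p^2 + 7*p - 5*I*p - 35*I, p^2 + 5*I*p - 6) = 1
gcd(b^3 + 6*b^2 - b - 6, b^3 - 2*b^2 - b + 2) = b^2 - 1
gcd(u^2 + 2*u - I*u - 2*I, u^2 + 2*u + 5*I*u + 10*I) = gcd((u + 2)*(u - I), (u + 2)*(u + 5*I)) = u + 2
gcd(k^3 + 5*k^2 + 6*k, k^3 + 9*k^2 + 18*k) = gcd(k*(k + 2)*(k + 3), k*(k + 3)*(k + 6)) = k^2 + 3*k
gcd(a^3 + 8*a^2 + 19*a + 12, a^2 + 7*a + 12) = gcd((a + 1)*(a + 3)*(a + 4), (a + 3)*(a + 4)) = a^2 + 7*a + 12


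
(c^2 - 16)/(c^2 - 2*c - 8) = (c + 4)/(c + 2)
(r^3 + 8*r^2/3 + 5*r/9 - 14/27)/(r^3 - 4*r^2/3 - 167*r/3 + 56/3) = (r^2 + 3*r + 14/9)/(r^2 - r - 56)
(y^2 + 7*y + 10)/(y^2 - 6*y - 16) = (y + 5)/(y - 8)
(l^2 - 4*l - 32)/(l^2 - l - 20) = (l - 8)/(l - 5)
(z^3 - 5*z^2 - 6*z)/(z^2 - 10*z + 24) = z*(z + 1)/(z - 4)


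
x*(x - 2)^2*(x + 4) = x^4 - 12*x^2 + 16*x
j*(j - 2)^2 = j^3 - 4*j^2 + 4*j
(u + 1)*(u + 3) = u^2 + 4*u + 3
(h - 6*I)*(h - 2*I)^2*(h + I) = h^4 - 9*I*h^3 - 18*h^2 - 4*I*h - 24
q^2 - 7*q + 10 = (q - 5)*(q - 2)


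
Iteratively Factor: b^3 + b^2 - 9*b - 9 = (b - 3)*(b^2 + 4*b + 3) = (b - 3)*(b + 3)*(b + 1)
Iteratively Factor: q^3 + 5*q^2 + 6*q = (q + 2)*(q^2 + 3*q) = q*(q + 2)*(q + 3)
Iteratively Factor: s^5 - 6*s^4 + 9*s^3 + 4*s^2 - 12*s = (s - 2)*(s^4 - 4*s^3 + s^2 + 6*s) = (s - 2)^2*(s^3 - 2*s^2 - 3*s) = (s - 2)^2*(s + 1)*(s^2 - 3*s) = s*(s - 2)^2*(s + 1)*(s - 3)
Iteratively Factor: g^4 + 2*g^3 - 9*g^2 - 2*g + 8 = (g - 1)*(g^3 + 3*g^2 - 6*g - 8) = (g - 1)*(g + 1)*(g^2 + 2*g - 8) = (g - 2)*(g - 1)*(g + 1)*(g + 4)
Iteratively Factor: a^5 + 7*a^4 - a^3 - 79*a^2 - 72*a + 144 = (a + 3)*(a^4 + 4*a^3 - 13*a^2 - 40*a + 48) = (a - 3)*(a + 3)*(a^3 + 7*a^2 + 8*a - 16) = (a - 3)*(a + 3)*(a + 4)*(a^2 + 3*a - 4) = (a - 3)*(a + 3)*(a + 4)^2*(a - 1)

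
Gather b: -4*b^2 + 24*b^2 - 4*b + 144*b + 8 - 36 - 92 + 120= 20*b^2 + 140*b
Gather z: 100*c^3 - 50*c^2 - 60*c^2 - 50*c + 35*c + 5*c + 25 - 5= 100*c^3 - 110*c^2 - 10*c + 20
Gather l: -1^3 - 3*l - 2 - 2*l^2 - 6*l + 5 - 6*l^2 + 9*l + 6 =8 - 8*l^2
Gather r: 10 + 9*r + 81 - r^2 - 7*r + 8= -r^2 + 2*r + 99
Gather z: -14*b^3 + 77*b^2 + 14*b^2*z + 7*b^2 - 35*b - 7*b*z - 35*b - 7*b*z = -14*b^3 + 84*b^2 - 70*b + z*(14*b^2 - 14*b)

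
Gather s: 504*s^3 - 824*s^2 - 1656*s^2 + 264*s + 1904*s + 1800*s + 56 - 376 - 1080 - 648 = 504*s^3 - 2480*s^2 + 3968*s - 2048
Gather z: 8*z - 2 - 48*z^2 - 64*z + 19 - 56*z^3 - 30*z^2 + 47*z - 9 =-56*z^3 - 78*z^2 - 9*z + 8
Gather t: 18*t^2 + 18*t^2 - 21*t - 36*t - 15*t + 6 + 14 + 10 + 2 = 36*t^2 - 72*t + 32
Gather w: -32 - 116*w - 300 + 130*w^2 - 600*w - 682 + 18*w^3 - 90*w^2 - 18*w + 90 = 18*w^3 + 40*w^2 - 734*w - 924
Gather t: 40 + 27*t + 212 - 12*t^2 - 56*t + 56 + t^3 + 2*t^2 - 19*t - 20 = t^3 - 10*t^2 - 48*t + 288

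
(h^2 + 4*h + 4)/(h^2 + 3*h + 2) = (h + 2)/(h + 1)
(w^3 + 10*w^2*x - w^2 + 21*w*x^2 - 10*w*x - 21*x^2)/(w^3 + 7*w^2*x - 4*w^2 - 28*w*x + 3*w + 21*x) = (w + 3*x)/(w - 3)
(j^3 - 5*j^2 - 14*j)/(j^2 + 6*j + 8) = j*(j - 7)/(j + 4)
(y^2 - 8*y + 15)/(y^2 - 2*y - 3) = (y - 5)/(y + 1)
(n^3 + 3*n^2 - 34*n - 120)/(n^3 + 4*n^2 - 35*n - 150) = (n + 4)/(n + 5)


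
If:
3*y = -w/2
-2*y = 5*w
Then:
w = 0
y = 0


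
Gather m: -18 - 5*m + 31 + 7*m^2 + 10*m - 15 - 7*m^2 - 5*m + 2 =0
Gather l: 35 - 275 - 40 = -280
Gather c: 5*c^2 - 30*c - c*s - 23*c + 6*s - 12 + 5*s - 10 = 5*c^2 + c*(-s - 53) + 11*s - 22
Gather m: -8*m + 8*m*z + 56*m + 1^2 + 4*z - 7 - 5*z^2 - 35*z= m*(8*z + 48) - 5*z^2 - 31*z - 6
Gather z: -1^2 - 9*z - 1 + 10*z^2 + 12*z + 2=10*z^2 + 3*z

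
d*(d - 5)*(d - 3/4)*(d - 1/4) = d^4 - 6*d^3 + 83*d^2/16 - 15*d/16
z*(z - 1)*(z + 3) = z^3 + 2*z^2 - 3*z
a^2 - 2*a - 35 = (a - 7)*(a + 5)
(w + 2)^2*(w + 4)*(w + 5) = w^4 + 13*w^3 + 60*w^2 + 116*w + 80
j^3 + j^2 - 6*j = j*(j - 2)*(j + 3)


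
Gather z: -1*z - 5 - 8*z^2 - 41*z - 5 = -8*z^2 - 42*z - 10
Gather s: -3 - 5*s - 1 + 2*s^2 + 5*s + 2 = 2*s^2 - 2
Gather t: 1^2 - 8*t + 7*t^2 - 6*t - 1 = 7*t^2 - 14*t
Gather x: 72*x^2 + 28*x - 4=72*x^2 + 28*x - 4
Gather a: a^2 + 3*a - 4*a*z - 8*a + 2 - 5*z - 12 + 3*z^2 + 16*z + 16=a^2 + a*(-4*z - 5) + 3*z^2 + 11*z + 6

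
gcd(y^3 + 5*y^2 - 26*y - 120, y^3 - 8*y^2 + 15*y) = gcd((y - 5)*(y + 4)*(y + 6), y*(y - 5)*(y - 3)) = y - 5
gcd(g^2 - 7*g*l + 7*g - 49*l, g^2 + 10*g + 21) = g + 7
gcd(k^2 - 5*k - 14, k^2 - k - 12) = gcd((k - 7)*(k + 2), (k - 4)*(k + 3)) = 1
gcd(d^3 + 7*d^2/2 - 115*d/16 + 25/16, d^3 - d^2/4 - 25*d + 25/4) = d^2 + 19*d/4 - 5/4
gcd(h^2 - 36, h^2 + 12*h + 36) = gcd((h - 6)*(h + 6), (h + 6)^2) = h + 6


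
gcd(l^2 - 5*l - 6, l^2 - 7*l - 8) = l + 1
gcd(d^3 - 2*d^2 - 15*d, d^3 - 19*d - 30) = d^2 - 2*d - 15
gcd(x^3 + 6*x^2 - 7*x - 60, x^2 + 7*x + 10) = x + 5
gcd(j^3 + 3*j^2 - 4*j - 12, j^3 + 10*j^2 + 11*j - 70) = j - 2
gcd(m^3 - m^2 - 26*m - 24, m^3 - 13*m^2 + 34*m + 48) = m^2 - 5*m - 6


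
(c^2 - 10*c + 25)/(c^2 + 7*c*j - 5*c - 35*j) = (c - 5)/(c + 7*j)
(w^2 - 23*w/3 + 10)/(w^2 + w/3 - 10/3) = (w - 6)/(w + 2)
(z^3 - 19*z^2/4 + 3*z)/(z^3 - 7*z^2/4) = (4*z^2 - 19*z + 12)/(z*(4*z - 7))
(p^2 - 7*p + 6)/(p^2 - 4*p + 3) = (p - 6)/(p - 3)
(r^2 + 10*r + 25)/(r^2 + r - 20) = (r + 5)/(r - 4)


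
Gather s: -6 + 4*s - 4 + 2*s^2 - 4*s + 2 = 2*s^2 - 8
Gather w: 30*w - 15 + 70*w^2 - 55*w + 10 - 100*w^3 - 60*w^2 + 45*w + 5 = -100*w^3 + 10*w^2 + 20*w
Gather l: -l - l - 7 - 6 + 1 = -2*l - 12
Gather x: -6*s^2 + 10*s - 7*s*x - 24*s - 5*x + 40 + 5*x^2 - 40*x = -6*s^2 - 14*s + 5*x^2 + x*(-7*s - 45) + 40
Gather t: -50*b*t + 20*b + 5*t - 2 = 20*b + t*(5 - 50*b) - 2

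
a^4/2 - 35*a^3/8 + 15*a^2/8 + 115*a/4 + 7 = (a/2 + 1)*(a - 7)*(a - 4)*(a + 1/4)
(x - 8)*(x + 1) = x^2 - 7*x - 8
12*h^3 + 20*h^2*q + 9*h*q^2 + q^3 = (h + q)*(2*h + q)*(6*h + q)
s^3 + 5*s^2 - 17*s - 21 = (s - 3)*(s + 1)*(s + 7)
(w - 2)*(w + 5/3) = w^2 - w/3 - 10/3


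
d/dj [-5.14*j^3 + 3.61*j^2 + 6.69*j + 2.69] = -15.42*j^2 + 7.22*j + 6.69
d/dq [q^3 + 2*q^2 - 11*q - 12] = 3*q^2 + 4*q - 11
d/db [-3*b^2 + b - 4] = 1 - 6*b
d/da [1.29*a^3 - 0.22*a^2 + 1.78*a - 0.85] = 3.87*a^2 - 0.44*a + 1.78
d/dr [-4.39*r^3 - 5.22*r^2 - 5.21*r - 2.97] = -13.17*r^2 - 10.44*r - 5.21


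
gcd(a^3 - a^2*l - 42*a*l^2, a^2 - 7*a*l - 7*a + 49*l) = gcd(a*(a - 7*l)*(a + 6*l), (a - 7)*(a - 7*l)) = a - 7*l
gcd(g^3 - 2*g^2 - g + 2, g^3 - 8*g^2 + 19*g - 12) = g - 1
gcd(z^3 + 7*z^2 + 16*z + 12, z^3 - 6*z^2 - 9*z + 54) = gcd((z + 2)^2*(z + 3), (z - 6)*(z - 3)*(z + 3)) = z + 3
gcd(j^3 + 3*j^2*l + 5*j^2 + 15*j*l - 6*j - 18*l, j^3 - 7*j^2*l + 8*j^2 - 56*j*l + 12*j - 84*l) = j + 6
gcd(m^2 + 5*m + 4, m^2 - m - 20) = m + 4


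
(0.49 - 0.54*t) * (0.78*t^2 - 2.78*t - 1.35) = -0.4212*t^3 + 1.8834*t^2 - 0.6332*t - 0.6615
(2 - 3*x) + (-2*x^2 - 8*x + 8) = -2*x^2 - 11*x + 10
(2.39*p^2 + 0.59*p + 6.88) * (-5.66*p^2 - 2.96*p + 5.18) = -13.5274*p^4 - 10.4138*p^3 - 28.307*p^2 - 17.3086*p + 35.6384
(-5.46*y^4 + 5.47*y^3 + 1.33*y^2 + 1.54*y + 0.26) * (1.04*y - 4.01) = -5.6784*y^5 + 27.5834*y^4 - 20.5515*y^3 - 3.7317*y^2 - 5.905*y - 1.0426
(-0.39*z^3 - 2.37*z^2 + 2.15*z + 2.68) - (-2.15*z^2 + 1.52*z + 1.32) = -0.39*z^3 - 0.22*z^2 + 0.63*z + 1.36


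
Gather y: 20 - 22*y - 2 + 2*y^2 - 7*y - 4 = 2*y^2 - 29*y + 14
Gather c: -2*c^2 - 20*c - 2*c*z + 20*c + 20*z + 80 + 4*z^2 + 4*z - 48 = -2*c^2 - 2*c*z + 4*z^2 + 24*z + 32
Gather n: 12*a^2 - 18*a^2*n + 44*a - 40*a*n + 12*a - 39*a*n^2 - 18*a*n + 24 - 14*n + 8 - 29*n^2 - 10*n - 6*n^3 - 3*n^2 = 12*a^2 + 56*a - 6*n^3 + n^2*(-39*a - 32) + n*(-18*a^2 - 58*a - 24) + 32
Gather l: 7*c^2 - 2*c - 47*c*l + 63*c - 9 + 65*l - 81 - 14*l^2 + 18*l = 7*c^2 + 61*c - 14*l^2 + l*(83 - 47*c) - 90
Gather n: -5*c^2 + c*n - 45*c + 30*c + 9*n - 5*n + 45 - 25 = -5*c^2 - 15*c + n*(c + 4) + 20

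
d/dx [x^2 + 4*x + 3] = 2*x + 4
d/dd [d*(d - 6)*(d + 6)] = 3*d^2 - 36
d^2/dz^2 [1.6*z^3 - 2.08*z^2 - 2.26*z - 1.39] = 9.6*z - 4.16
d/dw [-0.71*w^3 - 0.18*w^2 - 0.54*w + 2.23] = -2.13*w^2 - 0.36*w - 0.54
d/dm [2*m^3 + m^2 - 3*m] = 6*m^2 + 2*m - 3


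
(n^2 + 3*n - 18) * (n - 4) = n^3 - n^2 - 30*n + 72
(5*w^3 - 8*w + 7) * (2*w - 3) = 10*w^4 - 15*w^3 - 16*w^2 + 38*w - 21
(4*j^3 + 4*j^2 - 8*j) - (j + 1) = 4*j^3 + 4*j^2 - 9*j - 1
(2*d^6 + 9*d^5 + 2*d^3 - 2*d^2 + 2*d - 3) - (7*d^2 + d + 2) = 2*d^6 + 9*d^5 + 2*d^3 - 9*d^2 + d - 5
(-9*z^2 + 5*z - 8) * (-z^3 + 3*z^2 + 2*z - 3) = 9*z^5 - 32*z^4 + 5*z^3 + 13*z^2 - 31*z + 24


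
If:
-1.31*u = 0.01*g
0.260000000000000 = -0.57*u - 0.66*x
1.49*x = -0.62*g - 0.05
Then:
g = 0.85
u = -0.01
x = -0.39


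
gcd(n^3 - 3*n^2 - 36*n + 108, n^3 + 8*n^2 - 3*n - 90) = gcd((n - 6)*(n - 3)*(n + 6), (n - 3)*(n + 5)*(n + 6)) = n^2 + 3*n - 18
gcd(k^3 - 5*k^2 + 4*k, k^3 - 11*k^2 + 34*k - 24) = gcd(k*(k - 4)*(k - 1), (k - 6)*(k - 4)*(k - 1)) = k^2 - 5*k + 4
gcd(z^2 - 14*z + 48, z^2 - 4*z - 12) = z - 6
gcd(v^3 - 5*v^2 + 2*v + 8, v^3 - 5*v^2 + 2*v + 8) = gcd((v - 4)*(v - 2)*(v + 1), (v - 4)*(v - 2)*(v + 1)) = v^3 - 5*v^2 + 2*v + 8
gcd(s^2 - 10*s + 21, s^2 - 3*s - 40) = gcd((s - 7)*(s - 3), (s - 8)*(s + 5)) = 1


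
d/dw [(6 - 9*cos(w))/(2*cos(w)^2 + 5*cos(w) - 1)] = 3*(-6*cos(w)^2 + 8*cos(w) + 7)*sin(w)/(5*cos(w) + cos(2*w))^2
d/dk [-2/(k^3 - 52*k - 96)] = 2*(3*k^2 - 52)/(-k^3 + 52*k + 96)^2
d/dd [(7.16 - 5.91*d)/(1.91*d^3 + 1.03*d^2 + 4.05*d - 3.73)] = (22.5762*d^3 - 34.9395*d^2 - 14.7496*d - 6.9537)/(3.6481*d^6 + 3.9346*d^5 + 16.5319*d^4 - 5.9056*d^3 + 8.7187*d^2 - 30.213*d + 13.9129)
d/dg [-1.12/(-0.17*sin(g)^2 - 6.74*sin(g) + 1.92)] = -(0.3808*sin(g) + 7.5488)*cos(g)/(0.17*sin(g)^2 + 6.74*sin(g) - 1.92)^2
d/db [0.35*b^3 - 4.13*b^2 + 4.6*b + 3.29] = 1.05*b^2 - 8.26*b + 4.6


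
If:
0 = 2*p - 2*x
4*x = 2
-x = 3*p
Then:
No Solution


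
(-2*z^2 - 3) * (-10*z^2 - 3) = 20*z^4 + 36*z^2 + 9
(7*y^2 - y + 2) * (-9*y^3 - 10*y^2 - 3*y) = -63*y^5 - 61*y^4 - 29*y^3 - 17*y^2 - 6*y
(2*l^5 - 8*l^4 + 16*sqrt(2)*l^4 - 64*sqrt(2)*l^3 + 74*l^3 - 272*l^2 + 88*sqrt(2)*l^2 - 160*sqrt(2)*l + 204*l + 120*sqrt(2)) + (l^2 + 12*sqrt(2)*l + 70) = 2*l^5 - 8*l^4 + 16*sqrt(2)*l^4 - 64*sqrt(2)*l^3 + 74*l^3 - 271*l^2 + 88*sqrt(2)*l^2 - 148*sqrt(2)*l + 204*l + 70 + 120*sqrt(2)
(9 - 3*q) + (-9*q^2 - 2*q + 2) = -9*q^2 - 5*q + 11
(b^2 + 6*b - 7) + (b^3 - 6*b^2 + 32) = b^3 - 5*b^2 + 6*b + 25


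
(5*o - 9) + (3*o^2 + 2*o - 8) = 3*o^2 + 7*o - 17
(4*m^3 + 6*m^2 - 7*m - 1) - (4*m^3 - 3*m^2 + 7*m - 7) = 9*m^2 - 14*m + 6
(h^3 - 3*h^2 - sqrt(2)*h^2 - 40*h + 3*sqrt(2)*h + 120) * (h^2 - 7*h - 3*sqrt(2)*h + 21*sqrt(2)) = h^5 - 10*h^4 - 4*sqrt(2)*h^4 - 13*h^3 + 40*sqrt(2)*h^3 + 36*sqrt(2)*h^2 + 340*h^2 - 1200*sqrt(2)*h - 714*h + 2520*sqrt(2)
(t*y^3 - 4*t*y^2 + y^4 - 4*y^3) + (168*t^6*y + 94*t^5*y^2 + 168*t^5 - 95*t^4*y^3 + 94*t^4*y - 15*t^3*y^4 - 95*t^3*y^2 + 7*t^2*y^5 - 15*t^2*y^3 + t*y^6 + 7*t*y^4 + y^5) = 168*t^6*y + 94*t^5*y^2 + 168*t^5 - 95*t^4*y^3 + 94*t^4*y - 15*t^3*y^4 - 95*t^3*y^2 + 7*t^2*y^5 - 15*t^2*y^3 + t*y^6 + 7*t*y^4 + t*y^3 - 4*t*y^2 + y^5 + y^4 - 4*y^3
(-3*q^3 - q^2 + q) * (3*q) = -9*q^4 - 3*q^3 + 3*q^2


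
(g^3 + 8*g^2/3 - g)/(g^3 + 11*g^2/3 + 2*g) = (3*g - 1)/(3*g + 2)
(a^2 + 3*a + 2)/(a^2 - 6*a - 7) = (a + 2)/(a - 7)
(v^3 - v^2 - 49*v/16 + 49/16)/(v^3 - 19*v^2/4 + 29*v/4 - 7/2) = (v + 7/4)/(v - 2)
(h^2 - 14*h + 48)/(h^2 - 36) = (h - 8)/(h + 6)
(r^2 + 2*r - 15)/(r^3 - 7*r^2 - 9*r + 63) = (r + 5)/(r^2 - 4*r - 21)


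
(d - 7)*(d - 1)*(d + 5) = d^3 - 3*d^2 - 33*d + 35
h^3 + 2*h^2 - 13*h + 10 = (h - 2)*(h - 1)*(h + 5)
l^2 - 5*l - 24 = (l - 8)*(l + 3)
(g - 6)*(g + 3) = g^2 - 3*g - 18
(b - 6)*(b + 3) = b^2 - 3*b - 18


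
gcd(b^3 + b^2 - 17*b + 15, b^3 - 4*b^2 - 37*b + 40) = b^2 + 4*b - 5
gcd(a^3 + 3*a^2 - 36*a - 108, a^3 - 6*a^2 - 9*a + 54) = a^2 - 3*a - 18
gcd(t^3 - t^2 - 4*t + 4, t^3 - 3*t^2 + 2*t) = t^2 - 3*t + 2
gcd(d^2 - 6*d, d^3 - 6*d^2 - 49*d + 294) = d - 6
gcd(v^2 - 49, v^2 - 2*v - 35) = v - 7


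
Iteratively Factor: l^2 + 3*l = (l + 3)*(l)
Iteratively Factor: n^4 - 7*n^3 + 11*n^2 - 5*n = (n)*(n^3 - 7*n^2 + 11*n - 5) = n*(n - 1)*(n^2 - 6*n + 5) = n*(n - 1)^2*(n - 5)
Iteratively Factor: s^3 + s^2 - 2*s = (s)*(s^2 + s - 2) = s*(s + 2)*(s - 1)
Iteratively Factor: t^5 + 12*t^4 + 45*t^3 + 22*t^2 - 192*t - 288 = (t + 4)*(t^4 + 8*t^3 + 13*t^2 - 30*t - 72) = (t + 4)^2*(t^3 + 4*t^2 - 3*t - 18) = (t - 2)*(t + 4)^2*(t^2 + 6*t + 9) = (t - 2)*(t + 3)*(t + 4)^2*(t + 3)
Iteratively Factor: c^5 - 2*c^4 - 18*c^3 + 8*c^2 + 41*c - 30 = (c + 2)*(c^4 - 4*c^3 - 10*c^2 + 28*c - 15) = (c - 1)*(c + 2)*(c^3 - 3*c^2 - 13*c + 15) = (c - 1)^2*(c + 2)*(c^2 - 2*c - 15) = (c - 1)^2*(c + 2)*(c + 3)*(c - 5)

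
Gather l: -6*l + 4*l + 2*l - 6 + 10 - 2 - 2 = 0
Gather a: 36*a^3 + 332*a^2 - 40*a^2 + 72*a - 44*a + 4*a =36*a^3 + 292*a^2 + 32*a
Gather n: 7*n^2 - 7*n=7*n^2 - 7*n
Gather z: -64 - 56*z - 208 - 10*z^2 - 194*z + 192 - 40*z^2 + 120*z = -50*z^2 - 130*z - 80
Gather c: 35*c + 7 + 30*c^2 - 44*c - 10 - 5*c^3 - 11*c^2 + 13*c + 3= -5*c^3 + 19*c^2 + 4*c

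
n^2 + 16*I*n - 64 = (n + 8*I)^2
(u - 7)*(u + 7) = u^2 - 49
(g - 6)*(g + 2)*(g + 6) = g^3 + 2*g^2 - 36*g - 72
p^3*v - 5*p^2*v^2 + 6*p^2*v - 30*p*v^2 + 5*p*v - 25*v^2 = (p + 5)*(p - 5*v)*(p*v + v)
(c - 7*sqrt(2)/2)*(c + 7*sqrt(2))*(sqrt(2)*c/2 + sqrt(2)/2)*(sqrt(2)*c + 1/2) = c^4 + c^3 + 15*sqrt(2)*c^3/4 - 189*c^2/4 + 15*sqrt(2)*c^2/4 - 189*c/4 - 49*sqrt(2)*c/4 - 49*sqrt(2)/4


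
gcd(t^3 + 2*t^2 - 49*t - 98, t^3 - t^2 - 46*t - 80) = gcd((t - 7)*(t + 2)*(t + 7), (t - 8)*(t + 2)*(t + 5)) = t + 2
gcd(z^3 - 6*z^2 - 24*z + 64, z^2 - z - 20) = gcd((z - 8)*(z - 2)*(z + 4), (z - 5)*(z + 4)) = z + 4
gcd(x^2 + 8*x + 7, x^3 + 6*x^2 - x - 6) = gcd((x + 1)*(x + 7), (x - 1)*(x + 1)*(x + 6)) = x + 1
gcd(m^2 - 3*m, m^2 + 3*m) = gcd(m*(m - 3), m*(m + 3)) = m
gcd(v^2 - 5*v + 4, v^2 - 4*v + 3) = v - 1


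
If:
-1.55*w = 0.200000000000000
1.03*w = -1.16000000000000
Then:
No Solution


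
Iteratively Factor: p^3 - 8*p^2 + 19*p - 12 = (p - 4)*(p^2 - 4*p + 3) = (p - 4)*(p - 1)*(p - 3)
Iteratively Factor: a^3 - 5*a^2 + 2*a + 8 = (a - 2)*(a^2 - 3*a - 4) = (a - 4)*(a - 2)*(a + 1)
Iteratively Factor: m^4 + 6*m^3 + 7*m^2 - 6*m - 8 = (m + 4)*(m^3 + 2*m^2 - m - 2) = (m + 1)*(m + 4)*(m^2 + m - 2) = (m + 1)*(m + 2)*(m + 4)*(m - 1)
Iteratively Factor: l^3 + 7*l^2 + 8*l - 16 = (l + 4)*(l^2 + 3*l - 4) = (l + 4)^2*(l - 1)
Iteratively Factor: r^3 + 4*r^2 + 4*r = (r + 2)*(r^2 + 2*r) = r*(r + 2)*(r + 2)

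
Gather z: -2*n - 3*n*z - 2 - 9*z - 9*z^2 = -2*n - 9*z^2 + z*(-3*n - 9) - 2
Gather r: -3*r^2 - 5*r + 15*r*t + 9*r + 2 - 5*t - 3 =-3*r^2 + r*(15*t + 4) - 5*t - 1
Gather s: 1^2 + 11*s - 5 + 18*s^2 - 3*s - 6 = 18*s^2 + 8*s - 10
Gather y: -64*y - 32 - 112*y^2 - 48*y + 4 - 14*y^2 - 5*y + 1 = -126*y^2 - 117*y - 27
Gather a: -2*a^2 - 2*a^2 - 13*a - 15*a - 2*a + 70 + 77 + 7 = -4*a^2 - 30*a + 154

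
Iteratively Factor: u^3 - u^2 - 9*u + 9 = (u - 3)*(u^2 + 2*u - 3) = (u - 3)*(u - 1)*(u + 3)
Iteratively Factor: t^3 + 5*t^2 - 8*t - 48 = (t + 4)*(t^2 + t - 12) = (t + 4)^2*(t - 3)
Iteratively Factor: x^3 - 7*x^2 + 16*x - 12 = (x - 2)*(x^2 - 5*x + 6) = (x - 3)*(x - 2)*(x - 2)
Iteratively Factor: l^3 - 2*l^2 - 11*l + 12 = (l - 1)*(l^2 - l - 12) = (l - 4)*(l - 1)*(l + 3)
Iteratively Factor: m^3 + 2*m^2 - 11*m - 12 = (m - 3)*(m^2 + 5*m + 4) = (m - 3)*(m + 4)*(m + 1)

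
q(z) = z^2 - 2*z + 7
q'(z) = 2*z - 2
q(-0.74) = 9.03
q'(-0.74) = -3.48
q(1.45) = 6.20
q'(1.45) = 0.90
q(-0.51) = 8.28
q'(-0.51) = -3.02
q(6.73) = 38.83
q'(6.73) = 11.46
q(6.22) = 33.25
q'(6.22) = 10.44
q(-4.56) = 36.91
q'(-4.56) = -11.12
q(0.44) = 6.31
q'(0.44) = -1.12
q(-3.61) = 27.25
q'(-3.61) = -9.22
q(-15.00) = 262.00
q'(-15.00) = -32.00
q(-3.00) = 22.00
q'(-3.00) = -8.00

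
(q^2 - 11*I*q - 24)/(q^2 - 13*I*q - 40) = (q - 3*I)/(q - 5*I)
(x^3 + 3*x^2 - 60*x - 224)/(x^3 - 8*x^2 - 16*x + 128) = (x + 7)/(x - 4)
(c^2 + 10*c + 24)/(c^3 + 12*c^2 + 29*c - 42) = (c + 4)/(c^2 + 6*c - 7)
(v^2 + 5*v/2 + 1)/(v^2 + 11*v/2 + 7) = (2*v + 1)/(2*v + 7)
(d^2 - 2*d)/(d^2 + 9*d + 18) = d*(d - 2)/(d^2 + 9*d + 18)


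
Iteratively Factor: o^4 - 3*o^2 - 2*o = (o + 1)*(o^3 - o^2 - 2*o) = (o - 2)*(o + 1)*(o^2 + o) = (o - 2)*(o + 1)^2*(o)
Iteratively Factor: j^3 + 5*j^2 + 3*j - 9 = (j + 3)*(j^2 + 2*j - 3) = (j + 3)^2*(j - 1)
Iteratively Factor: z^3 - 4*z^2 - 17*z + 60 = (z - 3)*(z^2 - z - 20) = (z - 5)*(z - 3)*(z + 4)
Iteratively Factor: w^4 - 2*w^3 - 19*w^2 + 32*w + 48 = (w - 4)*(w^3 + 2*w^2 - 11*w - 12) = (w - 4)*(w + 4)*(w^2 - 2*w - 3) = (w - 4)*(w + 1)*(w + 4)*(w - 3)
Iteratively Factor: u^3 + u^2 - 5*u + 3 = (u + 3)*(u^2 - 2*u + 1) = (u - 1)*(u + 3)*(u - 1)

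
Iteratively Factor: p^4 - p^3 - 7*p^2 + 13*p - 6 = (p + 3)*(p^3 - 4*p^2 + 5*p - 2) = (p - 2)*(p + 3)*(p^2 - 2*p + 1) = (p - 2)*(p - 1)*(p + 3)*(p - 1)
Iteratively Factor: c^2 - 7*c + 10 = (c - 5)*(c - 2)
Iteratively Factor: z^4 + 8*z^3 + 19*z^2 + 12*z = (z + 1)*(z^3 + 7*z^2 + 12*z) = (z + 1)*(z + 3)*(z^2 + 4*z) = z*(z + 1)*(z + 3)*(z + 4)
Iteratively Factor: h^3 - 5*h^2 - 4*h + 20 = (h - 2)*(h^2 - 3*h - 10) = (h - 5)*(h - 2)*(h + 2)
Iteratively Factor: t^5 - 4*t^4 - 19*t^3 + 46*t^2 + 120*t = (t + 2)*(t^4 - 6*t^3 - 7*t^2 + 60*t) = (t + 2)*(t + 3)*(t^3 - 9*t^2 + 20*t) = (t - 5)*(t + 2)*(t + 3)*(t^2 - 4*t) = t*(t - 5)*(t + 2)*(t + 3)*(t - 4)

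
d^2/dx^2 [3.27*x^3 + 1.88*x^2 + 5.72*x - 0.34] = 19.62*x + 3.76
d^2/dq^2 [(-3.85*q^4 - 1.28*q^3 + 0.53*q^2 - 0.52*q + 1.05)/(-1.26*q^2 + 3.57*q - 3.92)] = (12.22452*q^6 - 103.90842*q^5 + 408.50271*q^4 - 845.189436*q^3 + 608.155464*q^2 + 130.942308*q - 18.126178)/(2.000376*q^6 - 17.003196*q^5 + 66.845898*q^4 - 151.296957*q^3 + 207.965016*q^2 - 164.574144*q + 60.236288)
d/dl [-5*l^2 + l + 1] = 1 - 10*l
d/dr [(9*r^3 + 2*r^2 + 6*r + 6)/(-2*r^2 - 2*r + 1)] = (-18*r^4 - 36*r^3 + 35*r^2 + 28*r + 18)/(4*r^4 + 8*r^3 - 4*r + 1)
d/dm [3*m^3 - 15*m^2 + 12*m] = 9*m^2 - 30*m + 12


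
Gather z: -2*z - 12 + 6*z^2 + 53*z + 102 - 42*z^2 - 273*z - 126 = -36*z^2 - 222*z - 36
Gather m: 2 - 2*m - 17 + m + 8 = -m - 7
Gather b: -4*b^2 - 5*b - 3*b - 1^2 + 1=-4*b^2 - 8*b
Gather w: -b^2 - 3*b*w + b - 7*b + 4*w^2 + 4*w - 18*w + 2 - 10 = -b^2 - 6*b + 4*w^2 + w*(-3*b - 14) - 8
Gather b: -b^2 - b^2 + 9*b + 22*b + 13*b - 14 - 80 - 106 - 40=-2*b^2 + 44*b - 240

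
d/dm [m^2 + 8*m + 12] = 2*m + 8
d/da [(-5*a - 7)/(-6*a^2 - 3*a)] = (-10*a^2 - 28*a - 7)/(3*a^2*(4*a^2 + 4*a + 1))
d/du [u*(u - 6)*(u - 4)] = 3*u^2 - 20*u + 24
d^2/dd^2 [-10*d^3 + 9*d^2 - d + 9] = 18 - 60*d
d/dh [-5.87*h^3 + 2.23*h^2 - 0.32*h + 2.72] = -17.61*h^2 + 4.46*h - 0.32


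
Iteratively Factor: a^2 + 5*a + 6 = (a + 2)*(a + 3)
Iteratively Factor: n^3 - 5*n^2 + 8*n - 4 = (n - 1)*(n^2 - 4*n + 4) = (n - 2)*(n - 1)*(n - 2)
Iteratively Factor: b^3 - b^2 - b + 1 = (b - 1)*(b^2 - 1) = (b - 1)^2*(b + 1)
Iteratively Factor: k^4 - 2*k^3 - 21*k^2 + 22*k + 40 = (k - 2)*(k^3 - 21*k - 20) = (k - 2)*(k + 4)*(k^2 - 4*k - 5) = (k - 5)*(k - 2)*(k + 4)*(k + 1)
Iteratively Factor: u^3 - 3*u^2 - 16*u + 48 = (u - 4)*(u^2 + u - 12) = (u - 4)*(u - 3)*(u + 4)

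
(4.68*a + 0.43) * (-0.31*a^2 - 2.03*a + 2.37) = -1.4508*a^3 - 9.6337*a^2 + 10.2187*a + 1.0191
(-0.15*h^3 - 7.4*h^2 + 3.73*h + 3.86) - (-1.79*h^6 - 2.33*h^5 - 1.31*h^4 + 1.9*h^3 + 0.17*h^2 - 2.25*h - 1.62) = 1.79*h^6 + 2.33*h^5 + 1.31*h^4 - 2.05*h^3 - 7.57*h^2 + 5.98*h + 5.48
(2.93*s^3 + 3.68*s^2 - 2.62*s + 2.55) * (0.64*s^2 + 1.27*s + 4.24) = 1.8752*s^5 + 6.0763*s^4 + 15.42*s^3 + 13.9078*s^2 - 7.8703*s + 10.812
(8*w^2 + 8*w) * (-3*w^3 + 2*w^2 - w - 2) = -24*w^5 - 8*w^4 + 8*w^3 - 24*w^2 - 16*w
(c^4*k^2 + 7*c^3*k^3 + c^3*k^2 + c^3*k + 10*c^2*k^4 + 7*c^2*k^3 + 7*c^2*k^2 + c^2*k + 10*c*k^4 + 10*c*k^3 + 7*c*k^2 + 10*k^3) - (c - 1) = c^4*k^2 + 7*c^3*k^3 + c^3*k^2 + c^3*k + 10*c^2*k^4 + 7*c^2*k^3 + 7*c^2*k^2 + c^2*k + 10*c*k^4 + 10*c*k^3 + 7*c*k^2 - c + 10*k^3 + 1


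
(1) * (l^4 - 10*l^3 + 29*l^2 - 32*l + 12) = l^4 - 10*l^3 + 29*l^2 - 32*l + 12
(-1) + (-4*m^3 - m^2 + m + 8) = -4*m^3 - m^2 + m + 7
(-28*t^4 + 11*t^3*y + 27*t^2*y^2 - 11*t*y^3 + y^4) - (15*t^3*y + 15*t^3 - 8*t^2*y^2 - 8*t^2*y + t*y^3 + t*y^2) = -28*t^4 - 4*t^3*y - 15*t^3 + 35*t^2*y^2 + 8*t^2*y - 12*t*y^3 - t*y^2 + y^4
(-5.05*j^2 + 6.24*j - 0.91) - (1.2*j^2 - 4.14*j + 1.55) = -6.25*j^2 + 10.38*j - 2.46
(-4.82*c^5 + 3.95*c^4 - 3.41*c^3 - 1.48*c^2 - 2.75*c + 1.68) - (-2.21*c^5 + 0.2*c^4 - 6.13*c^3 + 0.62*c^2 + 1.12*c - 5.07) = -2.61*c^5 + 3.75*c^4 + 2.72*c^3 - 2.1*c^2 - 3.87*c + 6.75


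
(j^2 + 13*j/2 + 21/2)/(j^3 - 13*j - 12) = (j + 7/2)/(j^2 - 3*j - 4)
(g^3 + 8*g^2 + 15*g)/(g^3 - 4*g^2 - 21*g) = (g + 5)/(g - 7)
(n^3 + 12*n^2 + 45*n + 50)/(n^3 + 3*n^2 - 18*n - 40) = (n + 5)/(n - 4)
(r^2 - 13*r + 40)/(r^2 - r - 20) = (r - 8)/(r + 4)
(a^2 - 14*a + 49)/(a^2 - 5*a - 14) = (a - 7)/(a + 2)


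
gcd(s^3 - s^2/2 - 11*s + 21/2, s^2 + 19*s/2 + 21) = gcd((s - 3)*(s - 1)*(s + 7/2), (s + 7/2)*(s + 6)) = s + 7/2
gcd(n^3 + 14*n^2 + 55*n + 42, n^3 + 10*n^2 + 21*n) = n + 7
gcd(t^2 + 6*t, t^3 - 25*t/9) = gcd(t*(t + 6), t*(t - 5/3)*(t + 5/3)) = t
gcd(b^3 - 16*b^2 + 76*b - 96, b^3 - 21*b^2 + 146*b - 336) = b^2 - 14*b + 48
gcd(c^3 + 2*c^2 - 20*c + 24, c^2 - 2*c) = c - 2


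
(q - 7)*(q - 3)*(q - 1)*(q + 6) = q^4 - 5*q^3 - 35*q^2 + 165*q - 126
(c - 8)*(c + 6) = c^2 - 2*c - 48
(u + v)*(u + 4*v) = u^2 + 5*u*v + 4*v^2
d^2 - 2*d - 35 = (d - 7)*(d + 5)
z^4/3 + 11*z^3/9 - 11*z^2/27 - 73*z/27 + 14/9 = (z/3 + 1)*(z - 1)*(z - 2/3)*(z + 7/3)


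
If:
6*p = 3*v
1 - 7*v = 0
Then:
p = 1/14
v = 1/7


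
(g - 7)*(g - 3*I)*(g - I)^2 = g^4 - 7*g^3 - 5*I*g^3 - 7*g^2 + 35*I*g^2 + 49*g + 3*I*g - 21*I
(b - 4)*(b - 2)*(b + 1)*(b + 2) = b^4 - 3*b^3 - 8*b^2 + 12*b + 16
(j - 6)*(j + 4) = j^2 - 2*j - 24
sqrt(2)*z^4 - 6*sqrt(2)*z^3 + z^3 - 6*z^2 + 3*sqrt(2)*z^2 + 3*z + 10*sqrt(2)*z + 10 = (z - 5)*(z - 2)*(z + sqrt(2)/2)*(sqrt(2)*z + sqrt(2))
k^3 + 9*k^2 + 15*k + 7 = (k + 1)^2*(k + 7)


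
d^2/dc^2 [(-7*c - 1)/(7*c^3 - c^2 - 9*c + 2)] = 2*(-(7*c + 1)*(-21*c^2 + 2*c + 9)^2 + (147*c^2 - 14*c + (7*c + 1)*(21*c - 1) - 63)*(7*c^3 - c^2 - 9*c + 2))/(7*c^3 - c^2 - 9*c + 2)^3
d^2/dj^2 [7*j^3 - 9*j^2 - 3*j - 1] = 42*j - 18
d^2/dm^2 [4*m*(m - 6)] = 8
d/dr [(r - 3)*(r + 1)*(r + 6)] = 3*r^2 + 8*r - 15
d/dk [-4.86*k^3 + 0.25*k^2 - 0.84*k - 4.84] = -14.58*k^2 + 0.5*k - 0.84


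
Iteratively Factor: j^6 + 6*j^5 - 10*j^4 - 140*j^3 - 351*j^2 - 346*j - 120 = (j - 5)*(j^5 + 11*j^4 + 45*j^3 + 85*j^2 + 74*j + 24) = (j - 5)*(j + 4)*(j^4 + 7*j^3 + 17*j^2 + 17*j + 6) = (j - 5)*(j + 1)*(j + 4)*(j^3 + 6*j^2 + 11*j + 6) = (j - 5)*(j + 1)*(j + 3)*(j + 4)*(j^2 + 3*j + 2) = (j - 5)*(j + 1)^2*(j + 3)*(j + 4)*(j + 2)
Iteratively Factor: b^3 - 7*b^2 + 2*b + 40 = (b - 5)*(b^2 - 2*b - 8) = (b - 5)*(b - 4)*(b + 2)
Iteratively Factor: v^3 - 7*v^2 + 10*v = (v)*(v^2 - 7*v + 10) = v*(v - 2)*(v - 5)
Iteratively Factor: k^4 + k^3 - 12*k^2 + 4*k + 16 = (k - 2)*(k^3 + 3*k^2 - 6*k - 8) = (k - 2)*(k + 4)*(k^2 - k - 2) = (k - 2)^2*(k + 4)*(k + 1)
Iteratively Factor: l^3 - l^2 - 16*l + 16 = (l + 4)*(l^2 - 5*l + 4) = (l - 1)*(l + 4)*(l - 4)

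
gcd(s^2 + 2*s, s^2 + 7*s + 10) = s + 2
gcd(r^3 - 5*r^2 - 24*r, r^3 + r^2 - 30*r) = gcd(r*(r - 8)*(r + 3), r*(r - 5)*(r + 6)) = r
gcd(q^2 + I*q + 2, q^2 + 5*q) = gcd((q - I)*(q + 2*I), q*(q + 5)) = 1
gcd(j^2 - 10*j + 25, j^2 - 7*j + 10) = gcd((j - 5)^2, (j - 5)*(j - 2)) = j - 5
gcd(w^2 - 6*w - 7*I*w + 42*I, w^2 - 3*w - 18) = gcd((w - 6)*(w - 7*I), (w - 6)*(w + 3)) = w - 6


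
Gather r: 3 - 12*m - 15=-12*m - 12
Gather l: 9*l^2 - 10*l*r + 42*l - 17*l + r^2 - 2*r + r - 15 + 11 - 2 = 9*l^2 + l*(25 - 10*r) + r^2 - r - 6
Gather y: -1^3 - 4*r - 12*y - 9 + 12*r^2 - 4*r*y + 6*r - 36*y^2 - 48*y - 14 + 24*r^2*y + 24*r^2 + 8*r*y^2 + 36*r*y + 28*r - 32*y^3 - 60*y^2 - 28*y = 36*r^2 + 30*r - 32*y^3 + y^2*(8*r - 96) + y*(24*r^2 + 32*r - 88) - 24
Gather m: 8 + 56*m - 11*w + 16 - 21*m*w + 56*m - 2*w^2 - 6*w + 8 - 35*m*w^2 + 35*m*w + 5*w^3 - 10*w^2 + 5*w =m*(-35*w^2 + 14*w + 112) + 5*w^3 - 12*w^2 - 12*w + 32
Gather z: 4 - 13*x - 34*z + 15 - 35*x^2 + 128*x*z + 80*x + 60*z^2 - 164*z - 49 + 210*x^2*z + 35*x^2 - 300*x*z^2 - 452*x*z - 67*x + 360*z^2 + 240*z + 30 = z^2*(420 - 300*x) + z*(210*x^2 - 324*x + 42)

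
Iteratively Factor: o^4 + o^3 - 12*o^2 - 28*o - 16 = (o + 1)*(o^3 - 12*o - 16) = (o - 4)*(o + 1)*(o^2 + 4*o + 4) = (o - 4)*(o + 1)*(o + 2)*(o + 2)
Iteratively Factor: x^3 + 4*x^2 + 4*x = (x + 2)*(x^2 + 2*x) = (x + 2)^2*(x)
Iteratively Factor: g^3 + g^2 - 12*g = (g + 4)*(g^2 - 3*g) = (g - 3)*(g + 4)*(g)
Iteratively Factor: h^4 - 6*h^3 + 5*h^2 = (h - 1)*(h^3 - 5*h^2) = h*(h - 1)*(h^2 - 5*h) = h*(h - 5)*(h - 1)*(h)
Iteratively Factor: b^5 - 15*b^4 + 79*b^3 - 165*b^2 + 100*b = (b - 5)*(b^4 - 10*b^3 + 29*b^2 - 20*b) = b*(b - 5)*(b^3 - 10*b^2 + 29*b - 20) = b*(b - 5)*(b - 1)*(b^2 - 9*b + 20) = b*(b - 5)*(b - 4)*(b - 1)*(b - 5)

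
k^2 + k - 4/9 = (k - 1/3)*(k + 4/3)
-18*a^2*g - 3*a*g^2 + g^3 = g*(-6*a + g)*(3*a + g)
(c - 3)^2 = c^2 - 6*c + 9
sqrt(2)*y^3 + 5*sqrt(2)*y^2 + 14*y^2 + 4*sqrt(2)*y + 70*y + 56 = (y + 4)*(y + 7*sqrt(2))*(sqrt(2)*y + sqrt(2))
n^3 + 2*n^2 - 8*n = n*(n - 2)*(n + 4)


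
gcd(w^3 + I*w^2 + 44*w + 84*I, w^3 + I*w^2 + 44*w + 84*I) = w^3 + I*w^2 + 44*w + 84*I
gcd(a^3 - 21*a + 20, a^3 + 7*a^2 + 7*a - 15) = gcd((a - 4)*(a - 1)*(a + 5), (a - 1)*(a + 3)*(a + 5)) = a^2 + 4*a - 5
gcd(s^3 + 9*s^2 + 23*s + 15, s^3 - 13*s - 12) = s^2 + 4*s + 3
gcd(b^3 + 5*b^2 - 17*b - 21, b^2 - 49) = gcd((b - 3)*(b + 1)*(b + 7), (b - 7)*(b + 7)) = b + 7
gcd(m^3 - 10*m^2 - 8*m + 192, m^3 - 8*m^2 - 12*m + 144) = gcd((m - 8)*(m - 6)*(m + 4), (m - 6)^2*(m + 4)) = m^2 - 2*m - 24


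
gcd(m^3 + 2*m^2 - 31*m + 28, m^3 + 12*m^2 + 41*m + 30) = 1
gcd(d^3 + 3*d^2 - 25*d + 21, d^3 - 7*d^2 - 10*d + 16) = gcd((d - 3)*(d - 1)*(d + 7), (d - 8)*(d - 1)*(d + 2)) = d - 1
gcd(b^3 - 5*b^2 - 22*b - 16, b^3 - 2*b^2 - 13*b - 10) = b^2 + 3*b + 2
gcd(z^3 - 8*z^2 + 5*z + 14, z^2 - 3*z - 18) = 1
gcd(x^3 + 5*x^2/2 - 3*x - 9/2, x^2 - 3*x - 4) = x + 1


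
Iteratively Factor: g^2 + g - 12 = (g + 4)*(g - 3)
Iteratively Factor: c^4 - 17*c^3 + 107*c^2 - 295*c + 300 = (c - 4)*(c^3 - 13*c^2 + 55*c - 75) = (c - 4)*(c - 3)*(c^2 - 10*c + 25) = (c - 5)*(c - 4)*(c - 3)*(c - 5)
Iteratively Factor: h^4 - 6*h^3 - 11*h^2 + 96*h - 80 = (h + 4)*(h^3 - 10*h^2 + 29*h - 20) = (h - 5)*(h + 4)*(h^2 - 5*h + 4) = (h - 5)*(h - 1)*(h + 4)*(h - 4)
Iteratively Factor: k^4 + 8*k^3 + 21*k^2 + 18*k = (k + 3)*(k^3 + 5*k^2 + 6*k) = (k + 3)^2*(k^2 + 2*k) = (k + 2)*(k + 3)^2*(k)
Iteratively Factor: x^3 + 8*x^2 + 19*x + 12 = (x + 3)*(x^2 + 5*x + 4) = (x + 3)*(x + 4)*(x + 1)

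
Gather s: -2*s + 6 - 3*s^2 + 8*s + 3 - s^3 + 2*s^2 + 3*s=-s^3 - s^2 + 9*s + 9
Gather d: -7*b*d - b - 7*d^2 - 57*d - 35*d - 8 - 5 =-b - 7*d^2 + d*(-7*b - 92) - 13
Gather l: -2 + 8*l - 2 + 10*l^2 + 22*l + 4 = 10*l^2 + 30*l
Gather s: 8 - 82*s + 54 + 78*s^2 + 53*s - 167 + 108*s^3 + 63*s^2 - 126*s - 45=108*s^3 + 141*s^2 - 155*s - 150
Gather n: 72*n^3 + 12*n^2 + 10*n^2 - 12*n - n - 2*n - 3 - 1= 72*n^3 + 22*n^2 - 15*n - 4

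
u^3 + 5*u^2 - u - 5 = (u - 1)*(u + 1)*(u + 5)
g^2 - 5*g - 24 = (g - 8)*(g + 3)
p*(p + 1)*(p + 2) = p^3 + 3*p^2 + 2*p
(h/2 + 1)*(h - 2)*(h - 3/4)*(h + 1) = h^4/2 + h^3/8 - 19*h^2/8 - h/2 + 3/2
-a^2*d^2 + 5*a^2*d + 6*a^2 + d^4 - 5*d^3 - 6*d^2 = (-a + d)*(a + d)*(d - 6)*(d + 1)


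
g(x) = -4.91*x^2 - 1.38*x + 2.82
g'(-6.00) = 57.54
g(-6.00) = -165.66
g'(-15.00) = 145.92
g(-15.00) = -1081.23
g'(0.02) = -1.58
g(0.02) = 2.79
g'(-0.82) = 6.67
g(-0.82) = 0.65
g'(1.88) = -19.84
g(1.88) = -17.13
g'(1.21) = -13.26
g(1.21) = -6.04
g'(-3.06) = 28.67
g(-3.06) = -38.93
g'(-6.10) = 58.52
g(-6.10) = -171.46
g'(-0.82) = 6.67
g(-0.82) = 0.65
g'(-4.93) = 47.03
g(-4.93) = -109.71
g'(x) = -9.82*x - 1.38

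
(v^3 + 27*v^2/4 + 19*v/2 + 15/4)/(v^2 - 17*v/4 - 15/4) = (v^2 + 6*v + 5)/(v - 5)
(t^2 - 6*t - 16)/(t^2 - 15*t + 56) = (t + 2)/(t - 7)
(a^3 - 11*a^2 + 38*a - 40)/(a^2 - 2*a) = a - 9 + 20/a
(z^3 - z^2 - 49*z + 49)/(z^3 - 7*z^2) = 1 + 6/z - 7/z^2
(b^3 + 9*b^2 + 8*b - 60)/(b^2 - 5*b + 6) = (b^2 + 11*b + 30)/(b - 3)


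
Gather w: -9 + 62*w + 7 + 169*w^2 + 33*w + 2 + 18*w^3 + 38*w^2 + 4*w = 18*w^3 + 207*w^2 + 99*w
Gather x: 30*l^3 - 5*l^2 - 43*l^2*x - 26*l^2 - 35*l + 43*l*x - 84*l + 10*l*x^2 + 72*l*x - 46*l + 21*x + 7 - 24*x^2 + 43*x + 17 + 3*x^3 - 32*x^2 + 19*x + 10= 30*l^3 - 31*l^2 - 165*l + 3*x^3 + x^2*(10*l - 56) + x*(-43*l^2 + 115*l + 83) + 34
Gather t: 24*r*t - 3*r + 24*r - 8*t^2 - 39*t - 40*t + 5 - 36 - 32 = 21*r - 8*t^2 + t*(24*r - 79) - 63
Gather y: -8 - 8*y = -8*y - 8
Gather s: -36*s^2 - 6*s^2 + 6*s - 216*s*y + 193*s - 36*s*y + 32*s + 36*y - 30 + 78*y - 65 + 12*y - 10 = -42*s^2 + s*(231 - 252*y) + 126*y - 105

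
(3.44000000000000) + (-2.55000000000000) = 0.890000000000000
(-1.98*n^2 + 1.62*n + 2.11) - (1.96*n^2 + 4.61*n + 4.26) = -3.94*n^2 - 2.99*n - 2.15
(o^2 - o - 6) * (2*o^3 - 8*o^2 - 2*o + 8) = 2*o^5 - 10*o^4 - 6*o^3 + 58*o^2 + 4*o - 48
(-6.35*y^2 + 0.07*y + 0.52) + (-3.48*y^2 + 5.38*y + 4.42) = -9.83*y^2 + 5.45*y + 4.94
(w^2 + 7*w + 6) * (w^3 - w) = w^5 + 7*w^4 + 5*w^3 - 7*w^2 - 6*w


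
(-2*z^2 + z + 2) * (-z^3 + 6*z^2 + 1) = 2*z^5 - 13*z^4 + 4*z^3 + 10*z^2 + z + 2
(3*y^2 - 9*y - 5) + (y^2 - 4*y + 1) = 4*y^2 - 13*y - 4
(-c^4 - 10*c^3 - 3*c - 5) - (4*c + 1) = -c^4 - 10*c^3 - 7*c - 6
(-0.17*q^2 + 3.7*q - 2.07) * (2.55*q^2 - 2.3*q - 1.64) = -0.4335*q^4 + 9.826*q^3 - 13.5097*q^2 - 1.307*q + 3.3948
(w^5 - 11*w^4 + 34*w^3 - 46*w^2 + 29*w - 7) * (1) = w^5 - 11*w^4 + 34*w^3 - 46*w^2 + 29*w - 7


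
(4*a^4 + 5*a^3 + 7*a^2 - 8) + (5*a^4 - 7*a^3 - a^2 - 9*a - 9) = 9*a^4 - 2*a^3 + 6*a^2 - 9*a - 17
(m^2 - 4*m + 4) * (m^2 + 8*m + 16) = m^4 + 4*m^3 - 12*m^2 - 32*m + 64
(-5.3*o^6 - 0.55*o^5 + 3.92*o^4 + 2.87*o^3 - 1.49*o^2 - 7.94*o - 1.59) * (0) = 0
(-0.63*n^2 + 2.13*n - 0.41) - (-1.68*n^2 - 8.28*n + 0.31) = 1.05*n^2 + 10.41*n - 0.72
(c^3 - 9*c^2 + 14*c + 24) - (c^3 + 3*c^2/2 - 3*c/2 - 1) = -21*c^2/2 + 31*c/2 + 25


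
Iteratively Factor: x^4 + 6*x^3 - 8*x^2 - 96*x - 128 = (x + 2)*(x^3 + 4*x^2 - 16*x - 64) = (x + 2)*(x + 4)*(x^2 - 16) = (x - 4)*(x + 2)*(x + 4)*(x + 4)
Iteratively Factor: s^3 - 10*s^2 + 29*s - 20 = (s - 5)*(s^2 - 5*s + 4) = (s - 5)*(s - 1)*(s - 4)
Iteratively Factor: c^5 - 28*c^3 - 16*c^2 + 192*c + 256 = (c + 4)*(c^4 - 4*c^3 - 12*c^2 + 32*c + 64) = (c + 2)*(c + 4)*(c^3 - 6*c^2 + 32) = (c - 4)*(c + 2)*(c + 4)*(c^2 - 2*c - 8) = (c - 4)*(c + 2)^2*(c + 4)*(c - 4)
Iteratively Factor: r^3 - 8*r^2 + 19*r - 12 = (r - 3)*(r^2 - 5*r + 4) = (r - 4)*(r - 3)*(r - 1)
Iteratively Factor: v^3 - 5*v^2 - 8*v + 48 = (v + 3)*(v^2 - 8*v + 16) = (v - 4)*(v + 3)*(v - 4)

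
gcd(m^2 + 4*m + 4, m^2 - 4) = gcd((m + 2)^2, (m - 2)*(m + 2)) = m + 2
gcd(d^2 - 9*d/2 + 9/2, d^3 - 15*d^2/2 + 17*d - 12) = d - 3/2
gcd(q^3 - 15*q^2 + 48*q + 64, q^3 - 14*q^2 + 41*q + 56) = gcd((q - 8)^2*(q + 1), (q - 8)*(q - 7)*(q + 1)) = q^2 - 7*q - 8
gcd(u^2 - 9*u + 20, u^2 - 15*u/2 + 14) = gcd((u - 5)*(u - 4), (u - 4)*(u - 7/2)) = u - 4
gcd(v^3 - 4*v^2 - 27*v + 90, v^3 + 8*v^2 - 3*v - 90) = v^2 + 2*v - 15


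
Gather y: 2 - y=2 - y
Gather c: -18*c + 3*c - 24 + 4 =-15*c - 20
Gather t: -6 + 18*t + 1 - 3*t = 15*t - 5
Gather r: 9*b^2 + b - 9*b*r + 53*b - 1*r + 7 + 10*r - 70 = 9*b^2 + 54*b + r*(9 - 9*b) - 63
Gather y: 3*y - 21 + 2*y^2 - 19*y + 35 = 2*y^2 - 16*y + 14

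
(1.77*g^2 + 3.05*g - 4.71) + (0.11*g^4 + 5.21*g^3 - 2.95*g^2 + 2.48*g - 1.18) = 0.11*g^4 + 5.21*g^3 - 1.18*g^2 + 5.53*g - 5.89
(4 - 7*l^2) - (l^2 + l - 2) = -8*l^2 - l + 6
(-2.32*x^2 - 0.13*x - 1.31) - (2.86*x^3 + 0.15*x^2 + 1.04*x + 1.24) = -2.86*x^3 - 2.47*x^2 - 1.17*x - 2.55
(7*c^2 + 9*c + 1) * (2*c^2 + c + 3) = 14*c^4 + 25*c^3 + 32*c^2 + 28*c + 3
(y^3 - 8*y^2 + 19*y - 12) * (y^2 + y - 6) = y^5 - 7*y^4 + 5*y^3 + 55*y^2 - 126*y + 72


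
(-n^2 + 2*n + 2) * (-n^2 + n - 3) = n^4 - 3*n^3 + 3*n^2 - 4*n - 6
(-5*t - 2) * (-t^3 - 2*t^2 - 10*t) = 5*t^4 + 12*t^3 + 54*t^2 + 20*t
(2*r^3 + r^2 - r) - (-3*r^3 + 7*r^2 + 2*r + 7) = 5*r^3 - 6*r^2 - 3*r - 7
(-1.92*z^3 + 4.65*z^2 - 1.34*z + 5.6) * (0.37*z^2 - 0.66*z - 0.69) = -0.7104*z^5 + 2.9877*z^4 - 2.24*z^3 - 0.2521*z^2 - 2.7714*z - 3.864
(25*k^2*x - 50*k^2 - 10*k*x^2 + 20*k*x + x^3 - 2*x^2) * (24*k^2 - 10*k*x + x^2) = 600*k^4*x - 1200*k^4 - 490*k^3*x^2 + 980*k^3*x + 149*k^2*x^3 - 298*k^2*x^2 - 20*k*x^4 + 40*k*x^3 + x^5 - 2*x^4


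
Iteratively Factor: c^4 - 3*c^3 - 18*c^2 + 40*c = (c - 2)*(c^3 - c^2 - 20*c) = (c - 2)*(c + 4)*(c^2 - 5*c) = c*(c - 2)*(c + 4)*(c - 5)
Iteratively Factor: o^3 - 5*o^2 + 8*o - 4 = (o - 1)*(o^2 - 4*o + 4) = (o - 2)*(o - 1)*(o - 2)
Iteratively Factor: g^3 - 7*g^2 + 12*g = (g)*(g^2 - 7*g + 12) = g*(g - 4)*(g - 3)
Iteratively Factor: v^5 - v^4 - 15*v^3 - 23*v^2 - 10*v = (v - 5)*(v^4 + 4*v^3 + 5*v^2 + 2*v) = (v - 5)*(v + 2)*(v^3 + 2*v^2 + v) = (v - 5)*(v + 1)*(v + 2)*(v^2 + v) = v*(v - 5)*(v + 1)*(v + 2)*(v + 1)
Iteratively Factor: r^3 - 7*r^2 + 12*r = (r - 4)*(r^2 - 3*r) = r*(r - 4)*(r - 3)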